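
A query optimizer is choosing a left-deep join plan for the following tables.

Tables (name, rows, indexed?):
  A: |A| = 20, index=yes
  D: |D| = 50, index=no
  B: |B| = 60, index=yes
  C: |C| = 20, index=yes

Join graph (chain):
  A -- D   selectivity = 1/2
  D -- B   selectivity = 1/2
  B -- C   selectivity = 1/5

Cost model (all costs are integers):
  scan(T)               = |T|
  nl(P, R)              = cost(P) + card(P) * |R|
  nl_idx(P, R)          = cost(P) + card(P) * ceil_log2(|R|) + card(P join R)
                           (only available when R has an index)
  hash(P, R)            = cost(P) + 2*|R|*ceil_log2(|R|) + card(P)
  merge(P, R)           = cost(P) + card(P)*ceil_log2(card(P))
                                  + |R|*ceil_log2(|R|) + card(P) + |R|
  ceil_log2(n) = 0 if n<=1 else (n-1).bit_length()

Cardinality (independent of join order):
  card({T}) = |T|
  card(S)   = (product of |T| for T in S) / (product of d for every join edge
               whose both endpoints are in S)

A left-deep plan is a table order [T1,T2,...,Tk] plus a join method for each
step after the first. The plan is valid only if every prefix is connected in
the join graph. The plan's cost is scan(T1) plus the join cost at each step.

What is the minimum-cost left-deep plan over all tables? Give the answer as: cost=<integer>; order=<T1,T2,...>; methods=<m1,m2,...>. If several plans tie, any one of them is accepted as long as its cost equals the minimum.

cost=7360; order=B,C,D,A; methods=hash,hash,hash

Selinger DP (subsets sized 1..n):
  {A}: scan cost=20, card=20
  {D}: scan cost=50, card=50
  {B}: scan cost=60, card=60
  {C}: scan cost=20, card=20
  {AD}: card=500; try (A,hash)→300, (D,merge)→490, (A,merge)→520, (D,hash)→640, (A,nl_idx)→800, (D,nl)→1020 …(+1); best=300 via (A,hash)
  {BD}: card=1500; try (D,hash)→720, (B,hash)→820, (B,merge)→820, (D,merge)→830, (B,nl_idx)→1850, (B,nl)→3050 …(+1); best=720 via (D,hash)
  {BC}: card=240; try (C,hash)→320, (B,nl_idx)→380, (B,merge)→560, (C,merge)→600, (C,nl_idx)→600, (B,hash)→760 …(+2); best=320 via (C,hash)
  {ABD}: card=15000; try (B,hash)→1520, (A,hash)→2420, (B,merge)→5720, (B,nl_idx)→18300, (A,merge)→18840, (A,nl_idx)→23220 …(+2); best=1520 via (B,hash)
  {BCD}: card=6000; try (D,hash)→1160, (C,hash)→2420, (D,merge)→2830, (D,nl)→12320, (C,nl_idx)→14220, (C,merge)→18840 …(+1); best=1160 via (D,hash)
  {ABCD}: card=60000; try (A,hash)→7360, (C,hash)→16720, (A,merge)→85280, (A,nl_idx)→91160, (A,nl)→121160, (C,nl_idx)→136520 …(+2); best=7360 via (A,hash)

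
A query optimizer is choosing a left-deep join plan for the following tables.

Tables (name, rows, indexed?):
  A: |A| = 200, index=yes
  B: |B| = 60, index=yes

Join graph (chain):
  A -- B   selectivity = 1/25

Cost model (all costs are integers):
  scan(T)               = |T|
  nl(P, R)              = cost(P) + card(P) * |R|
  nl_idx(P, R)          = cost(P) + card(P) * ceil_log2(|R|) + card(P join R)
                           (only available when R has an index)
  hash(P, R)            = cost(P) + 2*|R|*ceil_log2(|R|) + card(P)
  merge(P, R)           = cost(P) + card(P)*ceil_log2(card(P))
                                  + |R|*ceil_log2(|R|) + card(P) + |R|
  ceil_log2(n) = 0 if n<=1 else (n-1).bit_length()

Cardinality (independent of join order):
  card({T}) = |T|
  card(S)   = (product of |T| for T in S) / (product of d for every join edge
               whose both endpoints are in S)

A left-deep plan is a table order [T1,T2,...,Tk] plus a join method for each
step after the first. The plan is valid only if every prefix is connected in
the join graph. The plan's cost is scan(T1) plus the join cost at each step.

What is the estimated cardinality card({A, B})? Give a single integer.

480

Tables in S: A(200), B(60)
Edges inside S: A-B(d=25)
numerator = 200 * 60 = 12000
denominator = 25 = 25
card(S) = 12000 / 25 = 480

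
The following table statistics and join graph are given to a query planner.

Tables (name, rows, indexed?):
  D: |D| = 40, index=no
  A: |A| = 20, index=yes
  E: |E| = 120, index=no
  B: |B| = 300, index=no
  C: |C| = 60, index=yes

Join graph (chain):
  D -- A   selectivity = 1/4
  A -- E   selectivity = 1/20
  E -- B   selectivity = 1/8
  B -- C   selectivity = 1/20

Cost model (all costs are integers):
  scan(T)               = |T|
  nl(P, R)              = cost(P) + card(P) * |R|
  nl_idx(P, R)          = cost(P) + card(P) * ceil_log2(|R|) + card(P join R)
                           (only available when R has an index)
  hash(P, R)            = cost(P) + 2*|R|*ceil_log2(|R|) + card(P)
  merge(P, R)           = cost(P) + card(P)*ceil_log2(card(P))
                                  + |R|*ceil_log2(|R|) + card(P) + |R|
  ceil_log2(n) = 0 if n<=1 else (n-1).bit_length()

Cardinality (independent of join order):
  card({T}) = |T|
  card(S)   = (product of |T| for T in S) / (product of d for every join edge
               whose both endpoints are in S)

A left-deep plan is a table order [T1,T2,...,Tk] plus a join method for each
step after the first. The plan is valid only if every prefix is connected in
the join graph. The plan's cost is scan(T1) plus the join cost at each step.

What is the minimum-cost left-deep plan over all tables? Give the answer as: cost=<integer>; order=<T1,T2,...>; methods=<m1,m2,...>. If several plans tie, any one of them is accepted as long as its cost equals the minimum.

cost=23600; order=E,A,B,C,D; methods=hash,merge,hash,hash

Selinger DP (subsets sized 1..n):
  {D}: scan cost=40, card=40
  {A}: scan cost=20, card=20
  {E}: scan cost=120, card=120
  {B}: scan cost=300, card=300
  {C}: scan cost=60, card=60
  {AD}: card=200; try (A,hash)→280, (D,merge)→420, (A,merge)→440, (A,nl_idx)→440, (D,hash)→520, (D,nl)→820 …(+1); best=280 via (A,hash)
  {AE}: card=120; try (A,hash)→440, (A,nl_idx)→840, (E,merge)→1100, (A,merge)→1200, (E,hash)→1720, (E,nl)→2420 …(+1); best=440 via (A,hash)
  {BE}: card=4500; try (E,hash)→2280, (B,merge)→4080, (E,merge)→4260, (B,hash)→5640, (B,nl)→36120, (E,nl)→36300; best=2280 via (E,hash)
  {BC}: card=900; try (C,hash)→1320, (C,nl_idx)→3000, (B,merge)→3480, (C,merge)→3720, (B,hash)→5520, (B,nl)→18060 …(+1); best=1320 via (C,hash)
  {ADE}: card=1200; try (D,hash)→1040, (D,merge)→1680, (E,hash)→2160, (E,merge)→3040, (D,nl)→5240, (E,nl)→24280; best=1040 via (D,hash)
  {ABE}: card=4500; try (B,merge)→4400, (B,hash)→5960, (A,hash)→6980, (A,nl_idx)→29280, (B,nl)→36440, (A,merge)→65400 …(+1); best=4400 via (B,merge)
  {BCE}: card=13500; try (E,hash)→3900, (C,hash)→7500, (E,merge)→12180, (C,nl_idx)→42780, (C,merge)→65700, (E,nl)→109320 …(+1); best=3900 via (E,hash)
  {ABDE}: card=45000; try (B,hash)→7640, (D,hash)→9380, (B,merge)→18440, (D,merge)→67680, (D,nl)→184400, (B,nl)→361040; best=7640 via (B,hash)
  {ABCE}: card=13500; try (C,hash)→9620, (A,hash)→17600, (C,nl_idx)→44900, (C,merge)→67820, (A,nl_idx)→84900, (A,merge)→206520 …(+2); best=9620 via (C,hash)
  {ABCDE}: card=135000; try (D,hash)→23600, (C,hash)→53360, (D,merge)→212400, (C,nl_idx)→412640, (D,nl)→549620, (C,merge)→773060 …(+1); best=23600 via (D,hash)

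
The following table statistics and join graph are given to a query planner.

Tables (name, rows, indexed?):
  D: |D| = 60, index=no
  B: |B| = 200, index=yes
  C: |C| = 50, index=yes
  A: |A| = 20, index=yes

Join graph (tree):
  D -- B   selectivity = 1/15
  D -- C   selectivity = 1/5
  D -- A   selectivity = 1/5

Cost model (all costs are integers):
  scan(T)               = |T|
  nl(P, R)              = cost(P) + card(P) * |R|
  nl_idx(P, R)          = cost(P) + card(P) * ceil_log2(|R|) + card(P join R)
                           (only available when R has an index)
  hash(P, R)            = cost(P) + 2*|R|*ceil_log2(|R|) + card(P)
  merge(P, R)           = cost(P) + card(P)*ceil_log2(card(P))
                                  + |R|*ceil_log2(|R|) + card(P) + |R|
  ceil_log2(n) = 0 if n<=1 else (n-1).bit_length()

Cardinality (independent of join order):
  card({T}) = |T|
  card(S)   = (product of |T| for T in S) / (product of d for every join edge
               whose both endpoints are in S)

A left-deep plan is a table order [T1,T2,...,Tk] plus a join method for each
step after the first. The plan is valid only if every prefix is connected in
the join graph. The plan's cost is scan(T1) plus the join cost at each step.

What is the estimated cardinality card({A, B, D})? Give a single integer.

Tables in S: A(20), B(200), D(60)
Edges inside S: D-B(d=15), D-A(d=5)
numerator = 20 * 200 * 60 = 240000
denominator = 15 * 5 = 75
card(S) = 240000 / 75 = 3200

3200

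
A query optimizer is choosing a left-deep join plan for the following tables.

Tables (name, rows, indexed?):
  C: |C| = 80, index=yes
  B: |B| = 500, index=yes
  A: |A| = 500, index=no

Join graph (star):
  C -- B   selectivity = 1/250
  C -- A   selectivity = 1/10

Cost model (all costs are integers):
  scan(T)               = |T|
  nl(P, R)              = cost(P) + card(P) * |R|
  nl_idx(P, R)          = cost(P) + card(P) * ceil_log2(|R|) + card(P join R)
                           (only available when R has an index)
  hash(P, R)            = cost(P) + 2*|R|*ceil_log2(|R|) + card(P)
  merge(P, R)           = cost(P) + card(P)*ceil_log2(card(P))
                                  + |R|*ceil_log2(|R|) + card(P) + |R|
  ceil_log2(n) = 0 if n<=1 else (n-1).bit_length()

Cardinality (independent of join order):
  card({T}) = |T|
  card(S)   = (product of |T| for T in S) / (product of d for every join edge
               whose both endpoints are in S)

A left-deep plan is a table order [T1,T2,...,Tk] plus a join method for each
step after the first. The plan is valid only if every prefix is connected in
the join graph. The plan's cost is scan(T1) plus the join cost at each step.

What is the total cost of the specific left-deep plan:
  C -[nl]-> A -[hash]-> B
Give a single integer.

step 1: scan C: cost=80, card=80
step 2: join A via nl
    card(P join A) = 80*500/(10) = 4000
    cost = 80 + 80*500 = 40080
step 3: join B via hash
    card(P join B) = 4000*500/(250) = 8000
    cost = 40080 + 2*500*9 + 4000 = 53080

53080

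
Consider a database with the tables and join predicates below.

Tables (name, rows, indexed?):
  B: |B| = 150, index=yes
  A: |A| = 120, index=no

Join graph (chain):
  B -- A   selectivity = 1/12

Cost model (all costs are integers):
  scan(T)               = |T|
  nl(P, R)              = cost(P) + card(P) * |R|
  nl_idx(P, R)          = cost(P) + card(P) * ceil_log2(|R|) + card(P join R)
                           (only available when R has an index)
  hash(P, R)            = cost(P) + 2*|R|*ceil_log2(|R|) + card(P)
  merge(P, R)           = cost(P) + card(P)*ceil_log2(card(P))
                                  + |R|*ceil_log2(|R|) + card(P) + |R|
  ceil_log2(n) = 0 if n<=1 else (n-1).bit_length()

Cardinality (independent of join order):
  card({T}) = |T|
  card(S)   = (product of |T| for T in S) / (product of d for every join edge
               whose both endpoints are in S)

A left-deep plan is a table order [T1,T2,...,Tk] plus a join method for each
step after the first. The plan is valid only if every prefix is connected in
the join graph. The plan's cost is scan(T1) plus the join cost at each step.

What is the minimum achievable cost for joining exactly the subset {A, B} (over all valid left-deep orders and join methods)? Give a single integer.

Selinger DP over subsets of {A,B}:
  {B}: scan cost=150, card=150
  {A}: scan cost=120, card=120
  {AB}: card=1500; try (A,hash)→1980, (B,merge)→2430, (A,merge)→2460, (B,nl_idx)→2580, (B,hash)→2640, (B,nl)→18120 …(+1); best=1980 via (A,hash)

1980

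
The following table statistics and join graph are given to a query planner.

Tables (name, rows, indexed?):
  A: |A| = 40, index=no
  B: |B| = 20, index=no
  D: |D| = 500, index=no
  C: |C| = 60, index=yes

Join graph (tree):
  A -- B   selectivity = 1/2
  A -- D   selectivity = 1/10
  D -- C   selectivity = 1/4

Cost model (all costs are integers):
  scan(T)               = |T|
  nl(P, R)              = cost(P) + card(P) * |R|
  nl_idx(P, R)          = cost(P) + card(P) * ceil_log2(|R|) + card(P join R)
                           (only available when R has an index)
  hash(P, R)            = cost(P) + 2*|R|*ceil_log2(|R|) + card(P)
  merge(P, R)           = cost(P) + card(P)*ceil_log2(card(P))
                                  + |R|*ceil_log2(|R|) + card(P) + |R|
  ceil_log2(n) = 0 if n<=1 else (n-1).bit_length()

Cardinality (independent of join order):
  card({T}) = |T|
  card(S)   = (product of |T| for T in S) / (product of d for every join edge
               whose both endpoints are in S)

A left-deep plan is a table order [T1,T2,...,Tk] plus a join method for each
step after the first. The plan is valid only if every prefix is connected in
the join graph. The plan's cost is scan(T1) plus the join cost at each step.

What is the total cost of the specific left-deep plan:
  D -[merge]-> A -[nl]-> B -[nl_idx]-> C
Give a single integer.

step 1: scan D: cost=500, card=500
step 2: join A via merge
    card(P join A) = 500*40/(10) = 2000
    cost = 500 + 500*9 + 40*6 + 500 + 40 = 5780
step 3: join B via nl
    card(P join B) = 2000*20/(2) = 20000
    cost = 5780 + 2000*20 = 45780
step 4: join C via nl_idx
    card(P join C) = 20000*60/(4) = 300000
    cost = 45780 + 20000*6 + 300000 = 465780

465780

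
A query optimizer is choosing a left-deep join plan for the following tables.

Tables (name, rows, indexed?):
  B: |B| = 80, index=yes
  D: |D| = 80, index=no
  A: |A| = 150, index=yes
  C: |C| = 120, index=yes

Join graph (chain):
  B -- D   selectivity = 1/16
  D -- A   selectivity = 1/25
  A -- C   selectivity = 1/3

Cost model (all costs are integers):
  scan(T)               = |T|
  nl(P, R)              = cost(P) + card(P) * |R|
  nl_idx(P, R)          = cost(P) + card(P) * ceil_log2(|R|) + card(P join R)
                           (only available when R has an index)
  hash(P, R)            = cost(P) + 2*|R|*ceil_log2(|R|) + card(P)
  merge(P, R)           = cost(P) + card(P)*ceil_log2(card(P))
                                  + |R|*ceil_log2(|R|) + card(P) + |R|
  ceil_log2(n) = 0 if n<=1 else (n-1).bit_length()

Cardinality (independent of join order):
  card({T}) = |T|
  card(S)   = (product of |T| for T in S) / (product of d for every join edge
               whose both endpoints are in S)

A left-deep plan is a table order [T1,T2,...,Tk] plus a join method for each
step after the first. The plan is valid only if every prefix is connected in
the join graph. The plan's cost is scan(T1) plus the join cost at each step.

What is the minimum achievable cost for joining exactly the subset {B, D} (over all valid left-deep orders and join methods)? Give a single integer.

Selinger DP over subsets of {B,D}:
  {B}: scan cost=80, card=80
  {D}: scan cost=80, card=80
  {BD}: card=400; try (B,nl_idx)→1040, (D,hash)→1280, (B,hash)→1280, (D,merge)→1360, (B,merge)→1360, (D,nl)→6480 …(+1); best=1040 via (B,nl_idx)

1040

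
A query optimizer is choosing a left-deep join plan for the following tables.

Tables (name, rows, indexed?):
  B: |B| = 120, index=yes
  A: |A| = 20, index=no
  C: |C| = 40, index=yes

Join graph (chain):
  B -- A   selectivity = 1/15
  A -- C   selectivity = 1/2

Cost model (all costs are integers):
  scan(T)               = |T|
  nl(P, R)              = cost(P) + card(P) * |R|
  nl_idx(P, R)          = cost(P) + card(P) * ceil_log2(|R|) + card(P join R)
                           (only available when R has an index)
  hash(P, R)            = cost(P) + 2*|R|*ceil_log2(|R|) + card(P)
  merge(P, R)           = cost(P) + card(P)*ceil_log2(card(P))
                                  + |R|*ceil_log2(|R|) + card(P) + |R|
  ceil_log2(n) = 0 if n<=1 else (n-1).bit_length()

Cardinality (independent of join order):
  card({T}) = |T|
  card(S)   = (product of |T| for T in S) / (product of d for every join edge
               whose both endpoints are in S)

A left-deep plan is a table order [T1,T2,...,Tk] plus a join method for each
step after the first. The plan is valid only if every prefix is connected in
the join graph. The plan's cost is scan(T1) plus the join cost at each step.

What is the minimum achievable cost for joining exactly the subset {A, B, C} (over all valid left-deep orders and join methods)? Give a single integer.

960

Selinger DP over subsets of {A,B,C}:
  {B}: scan cost=120, card=120
  {A}: scan cost=20, card=20
  {C}: scan cost=40, card=40
  {AB}: card=160; try (B,nl_idx)→320, (A,hash)→440, (B,merge)→1100, (A,merge)→1200, (B,hash)→1720, (B,nl)→2420 …(+1); best=320 via (B,nl_idx)
  {AC}: card=400; try (A,hash)→280, (C,merge)→420, (A,merge)→440, (C,hash)→520, (C,nl_idx)→540, (C,nl)→820 …(+1); best=280 via (A,hash)
  {ABC}: card=3200; try (C,hash)→960, (C,merge)→2040, (B,hash)→2360, (C,nl_idx)→4480, (B,merge)→5240, (B,nl_idx)→6280 …(+2); best=960 via (C,hash)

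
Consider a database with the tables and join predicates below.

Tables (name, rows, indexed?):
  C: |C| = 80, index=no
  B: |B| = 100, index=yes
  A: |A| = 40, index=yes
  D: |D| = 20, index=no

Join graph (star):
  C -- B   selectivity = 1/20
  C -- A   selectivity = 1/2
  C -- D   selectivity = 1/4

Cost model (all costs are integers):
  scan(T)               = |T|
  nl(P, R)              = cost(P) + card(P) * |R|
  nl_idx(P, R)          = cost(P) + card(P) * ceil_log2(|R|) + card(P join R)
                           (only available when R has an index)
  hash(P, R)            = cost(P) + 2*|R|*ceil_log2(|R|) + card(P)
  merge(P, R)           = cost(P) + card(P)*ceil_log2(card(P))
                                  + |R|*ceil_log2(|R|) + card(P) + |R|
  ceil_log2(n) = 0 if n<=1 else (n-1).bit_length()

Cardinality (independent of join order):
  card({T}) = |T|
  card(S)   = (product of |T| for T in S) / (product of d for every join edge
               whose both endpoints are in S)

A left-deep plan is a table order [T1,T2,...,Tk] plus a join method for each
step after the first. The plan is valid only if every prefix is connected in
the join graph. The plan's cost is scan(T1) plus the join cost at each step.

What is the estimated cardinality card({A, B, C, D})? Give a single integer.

Tables in S: A(40), B(100), C(80), D(20)
Edges inside S: C-B(d=20), C-A(d=2), C-D(d=4)
numerator = 40 * 100 * 80 * 20 = 6400000
denominator = 20 * 2 * 4 = 160
card(S) = 6400000 / 160 = 40000

40000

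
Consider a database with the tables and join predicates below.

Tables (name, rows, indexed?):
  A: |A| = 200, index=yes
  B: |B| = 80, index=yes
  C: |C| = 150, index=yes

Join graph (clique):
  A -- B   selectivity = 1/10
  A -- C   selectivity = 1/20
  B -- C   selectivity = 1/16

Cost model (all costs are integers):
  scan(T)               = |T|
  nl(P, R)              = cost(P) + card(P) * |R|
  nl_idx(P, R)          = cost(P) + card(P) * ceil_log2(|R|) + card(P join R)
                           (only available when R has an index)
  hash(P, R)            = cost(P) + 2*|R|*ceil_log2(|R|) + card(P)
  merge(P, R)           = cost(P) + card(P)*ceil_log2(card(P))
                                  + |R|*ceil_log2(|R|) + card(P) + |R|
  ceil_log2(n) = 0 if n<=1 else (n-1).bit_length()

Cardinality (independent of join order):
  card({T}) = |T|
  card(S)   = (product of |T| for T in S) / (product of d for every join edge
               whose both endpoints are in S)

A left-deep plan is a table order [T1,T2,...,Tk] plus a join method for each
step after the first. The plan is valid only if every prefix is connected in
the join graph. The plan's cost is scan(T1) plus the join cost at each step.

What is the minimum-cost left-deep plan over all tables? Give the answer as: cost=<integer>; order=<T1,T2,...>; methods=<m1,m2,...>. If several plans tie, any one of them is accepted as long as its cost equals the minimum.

Selinger DP (subsets sized 1..n):
  {A}: scan cost=200, card=200
  {B}: scan cost=80, card=80
  {C}: scan cost=150, card=150
  {AB}: card=1600; try (B,hash)→1520, (A,nl_idx)→2320, (A,merge)→2520, (B,merge)→2640, (B,nl_idx)→3200, (A,hash)→3360 …(+2); best=1520 via (B,hash)
  {AC}: card=1500; try (C,hash)→2800, (A,nl_idx)→2850, (C,nl_idx)→3300, (A,merge)→3300, (C,merge)→3350, (A,hash)→3500 …(+2); best=2800 via (C,hash)
  {BC}: card=750; try (B,hash)→1420, (C,nl_idx)→1470, (B,nl_idx)→1950, (C,merge)→2070, (B,merge)→2140, (C,hash)→2560 …(+2); best=1420 via (B,hash)
  {ABC}: card=750; try (A,hash)→5370, (B,hash)→5420, (C,hash)→5520, (A,nl_idx)→8170, (A,merge)→11470, (B,nl_idx)→14050 …(+6); best=5370 via (A,hash)

cost=5370; order=C,B,A; methods=hash,hash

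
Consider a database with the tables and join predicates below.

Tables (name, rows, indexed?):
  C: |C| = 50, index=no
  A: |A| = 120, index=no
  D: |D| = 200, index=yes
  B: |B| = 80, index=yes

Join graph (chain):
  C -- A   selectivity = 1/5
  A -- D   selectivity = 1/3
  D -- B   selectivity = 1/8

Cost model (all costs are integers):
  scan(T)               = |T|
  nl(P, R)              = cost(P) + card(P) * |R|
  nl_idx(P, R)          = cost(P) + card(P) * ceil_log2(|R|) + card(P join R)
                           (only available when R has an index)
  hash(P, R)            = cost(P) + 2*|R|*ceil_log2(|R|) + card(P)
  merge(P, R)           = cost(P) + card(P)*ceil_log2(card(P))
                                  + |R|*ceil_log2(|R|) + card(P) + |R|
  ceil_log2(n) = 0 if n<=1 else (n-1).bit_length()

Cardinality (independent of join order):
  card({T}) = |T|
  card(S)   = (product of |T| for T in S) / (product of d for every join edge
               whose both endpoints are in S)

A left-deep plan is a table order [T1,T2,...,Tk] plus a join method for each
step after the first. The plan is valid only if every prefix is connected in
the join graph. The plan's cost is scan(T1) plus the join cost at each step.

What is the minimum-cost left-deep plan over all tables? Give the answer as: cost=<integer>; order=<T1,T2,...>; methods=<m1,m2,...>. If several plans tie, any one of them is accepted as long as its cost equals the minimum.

Selinger DP (subsets sized 1..n):
  {C}: scan cost=50, card=50
  {A}: scan cost=120, card=120
  {D}: scan cost=200, card=200
  {B}: scan cost=80, card=80
  {AC}: card=1200; try (C,hash)→840, (A,merge)→1360, (C,merge)→1430, (A,hash)→1780, (A,nl)→6050, (C,nl)→6120; best=840 via (C,hash)
  {AD}: card=8000; try (A,hash)→2080, (D,merge)→2880, (A,merge)→2960, (D,hash)→3440, (D,nl_idx)→9080, (D,nl)→24120 …(+1); best=2080 via (A,hash)
  {BD}: card=2000; try (B,hash)→1520, (D,merge)→2520, (B,merge)→2640, (D,nl_idx)→2720, (D,hash)→3360, (B,nl_idx)→3600 …(+2); best=1520 via (B,hash)
  {ACD}: card=80000; try (D,hash)→5240, (C,hash)→10680, (D,merge)→17040, (D,nl_idx)→90440, (C,merge)→114430, (D,nl)→240840 …(+1); best=5240 via (D,hash)
  {ABD}: card=80000; try (A,hash)→5200, (B,hash)→11200, (A,merge)→26480, (B,merge)→114720, (B,nl_idx)→138080, (A,nl)→241520 …(+1); best=5200 via (A,hash)
  {ABCD}: card=800000; try (C,hash)→85800, (B,hash)→86360, (B,nl_idx)→1365240, (C,merge)→1445550, (B,merge)→1445880, (C,nl)→4005200 …(+1); best=85800 via (C,hash)

cost=85800; order=D,B,A,C; methods=hash,hash,hash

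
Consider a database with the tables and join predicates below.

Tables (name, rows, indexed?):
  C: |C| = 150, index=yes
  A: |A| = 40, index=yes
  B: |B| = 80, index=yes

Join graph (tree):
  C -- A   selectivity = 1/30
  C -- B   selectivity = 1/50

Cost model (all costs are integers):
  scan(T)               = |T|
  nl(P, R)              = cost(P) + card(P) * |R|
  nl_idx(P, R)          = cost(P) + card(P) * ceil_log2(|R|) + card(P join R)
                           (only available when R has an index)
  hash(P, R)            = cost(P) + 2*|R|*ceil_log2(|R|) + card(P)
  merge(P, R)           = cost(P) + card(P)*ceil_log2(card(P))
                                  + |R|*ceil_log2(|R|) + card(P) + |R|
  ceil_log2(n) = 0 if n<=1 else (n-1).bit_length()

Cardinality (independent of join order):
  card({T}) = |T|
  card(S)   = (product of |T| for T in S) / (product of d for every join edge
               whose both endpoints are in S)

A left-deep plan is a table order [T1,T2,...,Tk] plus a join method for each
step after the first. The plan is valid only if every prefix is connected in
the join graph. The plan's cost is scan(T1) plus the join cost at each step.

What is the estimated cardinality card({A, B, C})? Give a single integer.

320

Tables in S: A(40), B(80), C(150)
Edges inside S: C-A(d=30), C-B(d=50)
numerator = 40 * 80 * 150 = 480000
denominator = 30 * 50 = 1500
card(S) = 480000 / 1500 = 320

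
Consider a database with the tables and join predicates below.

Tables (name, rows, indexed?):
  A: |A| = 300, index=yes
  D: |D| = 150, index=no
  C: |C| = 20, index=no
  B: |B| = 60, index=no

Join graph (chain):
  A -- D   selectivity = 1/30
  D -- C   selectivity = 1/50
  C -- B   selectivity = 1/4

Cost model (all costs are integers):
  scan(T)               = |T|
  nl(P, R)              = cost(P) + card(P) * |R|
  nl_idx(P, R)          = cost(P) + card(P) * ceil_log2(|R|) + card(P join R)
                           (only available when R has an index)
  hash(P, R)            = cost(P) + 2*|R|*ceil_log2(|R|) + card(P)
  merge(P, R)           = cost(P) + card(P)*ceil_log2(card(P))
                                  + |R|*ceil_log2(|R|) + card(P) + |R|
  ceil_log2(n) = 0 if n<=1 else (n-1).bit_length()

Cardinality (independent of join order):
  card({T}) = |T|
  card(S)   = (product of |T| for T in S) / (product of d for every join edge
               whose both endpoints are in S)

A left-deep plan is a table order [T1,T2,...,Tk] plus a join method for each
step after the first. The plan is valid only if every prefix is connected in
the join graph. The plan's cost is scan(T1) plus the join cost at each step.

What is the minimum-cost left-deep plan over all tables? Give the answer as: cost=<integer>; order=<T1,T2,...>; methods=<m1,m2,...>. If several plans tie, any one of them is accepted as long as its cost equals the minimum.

Selinger DP (subsets sized 1..n):
  {A}: scan cost=300, card=300
  {D}: scan cost=150, card=150
  {C}: scan cost=20, card=20
  {B}: scan cost=60, card=60
  {AD}: card=1500; try (D,hash)→3000, (A,nl_idx)→3000, (A,merge)→4500, (D,merge)→4650, (A,hash)→5700, (A,nl)→45150 …(+1); best=3000 via (D,hash)
  {CD}: card=60; try (C,hash)→500, (D,merge)→1490, (C,merge)→1620, (D,hash)→2440, (D,nl)→3020, (C,nl)→3150; best=500 via (C,hash)
  {BC}: card=300; try (C,hash)→320, (B,merge)→560, (C,merge)→600, (B,hash)→760, (B,nl)→1220, (C,nl)→1260; best=320 via (C,hash)
  {ACD}: card=600; try (A,nl_idx)→1640, (A,merge)→3920, (C,hash)→4700, (A,hash)→5960, (A,nl)→18500, (C,merge)→21120 …(+1); best=1640 via (A,nl_idx)
  {BCD}: card=900; try (B,hash)→1280, (B,merge)→1340, (D,hash)→3020, (B,nl)→4100, (D,merge)→4670, (D,nl)→45320; best=1280 via (B,hash)
  {ABCD}: card=9000; try (B,hash)→2960, (A,hash)→7580, (B,merge)→8660, (A,merge)→14180, (A,nl_idx)→18380, (B,nl)→37640 …(+1); best=2960 via (B,hash)

cost=2960; order=D,C,A,B; methods=hash,nl_idx,hash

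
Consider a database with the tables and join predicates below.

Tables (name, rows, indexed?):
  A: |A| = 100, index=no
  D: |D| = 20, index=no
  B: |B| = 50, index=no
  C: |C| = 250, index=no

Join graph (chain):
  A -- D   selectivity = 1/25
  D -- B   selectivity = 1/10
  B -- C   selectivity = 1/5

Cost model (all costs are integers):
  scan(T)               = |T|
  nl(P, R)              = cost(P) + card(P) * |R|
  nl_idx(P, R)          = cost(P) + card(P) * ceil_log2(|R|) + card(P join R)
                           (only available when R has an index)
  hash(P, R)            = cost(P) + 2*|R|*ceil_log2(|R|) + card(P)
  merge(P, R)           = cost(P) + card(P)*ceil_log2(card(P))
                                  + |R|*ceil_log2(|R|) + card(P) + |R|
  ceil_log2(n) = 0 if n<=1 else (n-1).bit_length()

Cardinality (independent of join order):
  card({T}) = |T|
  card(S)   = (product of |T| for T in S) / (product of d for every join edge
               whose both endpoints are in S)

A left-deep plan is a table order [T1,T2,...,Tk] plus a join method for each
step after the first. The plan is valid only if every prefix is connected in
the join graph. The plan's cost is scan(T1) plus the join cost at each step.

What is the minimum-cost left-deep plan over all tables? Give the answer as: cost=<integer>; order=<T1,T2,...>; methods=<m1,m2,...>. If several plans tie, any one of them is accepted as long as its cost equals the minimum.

Selinger DP (subsets sized 1..n):
  {A}: scan cost=100, card=100
  {D}: scan cost=20, card=20
  {B}: scan cost=50, card=50
  {C}: scan cost=250, card=250
  {AD}: card=80; try (D,hash)→400, (A,merge)→940, (D,merge)→1020, (A,hash)→1440, (A,nl)→2020, (D,nl)→2100; best=400 via (D,hash)
  {BD}: card=100; try (D,hash)→300, (B,merge)→490, (D,merge)→520, (B,hash)→640, (B,nl)→1020, (D,nl)→1050; best=300 via (D,hash)
  {BC}: card=2500; try (B,hash)→1100, (C,merge)→2650, (B,merge)→2850, (C,hash)→4100, (C,nl)→12550, (B,nl)→12750; best=1100 via (B,hash)
  {ABD}: card=400; try (B,hash)→1080, (B,merge)→1390, (A,hash)→1800, (A,merge)→1900, (B,nl)→4400, (A,nl)→10300; best=1080 via (B,hash)
  {BCD}: card=5000; try (C,merge)→3350, (D,hash)→3800, (C,hash)→4400, (C,nl)→25300, (D,merge)→33720, (D,nl)→51100; best=3350 via (C,merge)
  {ABCD}: card=20000; try (C,hash)→5480, (C,merge)→7330, (A,hash)→9750, (A,merge)→74150, (C,nl)→101080, (A,nl)→503350; best=5480 via (C,hash)

cost=5480; order=A,D,B,C; methods=hash,hash,hash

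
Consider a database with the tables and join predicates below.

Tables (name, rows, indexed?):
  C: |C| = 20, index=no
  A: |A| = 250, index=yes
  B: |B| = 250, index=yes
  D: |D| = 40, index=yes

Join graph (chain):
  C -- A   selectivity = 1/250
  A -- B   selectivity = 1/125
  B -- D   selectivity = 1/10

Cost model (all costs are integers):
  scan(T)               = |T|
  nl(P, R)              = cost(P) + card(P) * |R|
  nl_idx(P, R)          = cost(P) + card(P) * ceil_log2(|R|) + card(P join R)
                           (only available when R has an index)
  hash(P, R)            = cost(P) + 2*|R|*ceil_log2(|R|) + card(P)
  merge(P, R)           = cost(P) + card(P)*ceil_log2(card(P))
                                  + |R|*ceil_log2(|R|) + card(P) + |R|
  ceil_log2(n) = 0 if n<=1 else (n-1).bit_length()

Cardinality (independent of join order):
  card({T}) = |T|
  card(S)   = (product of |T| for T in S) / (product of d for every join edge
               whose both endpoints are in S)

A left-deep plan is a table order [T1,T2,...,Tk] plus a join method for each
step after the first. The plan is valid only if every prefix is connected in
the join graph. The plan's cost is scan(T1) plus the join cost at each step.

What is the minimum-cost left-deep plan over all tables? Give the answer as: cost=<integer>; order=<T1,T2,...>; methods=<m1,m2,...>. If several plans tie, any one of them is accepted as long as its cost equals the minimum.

cost=800; order=C,A,B,D; methods=nl_idx,nl_idx,nl_idx

Selinger DP (subsets sized 1..n):
  {C}: scan cost=20, card=20
  {A}: scan cost=250, card=250
  {B}: scan cost=250, card=250
  {D}: scan cost=40, card=40
  {AC}: card=20; try (A,nl_idx)→200, (C,hash)→700, (A,merge)→2390, (C,merge)→2620, (A,hash)→4040, (A,nl)→5020 …(+1); best=200 via (A,nl_idx)
  {AB}: card=500; try (B,nl_idx)→2750, (A,nl_idx)→2750, (B,hash)→4500, (A,hash)→4500, (B,merge)→4750, (A,merge)→4750 …(+2); best=2750 via (B,nl_idx)
  {BD}: card=1000; try (D,hash)→980, (B,nl_idx)→1360, (B,merge)→2570, (D,nl_idx)→2750, (D,merge)→2780, (B,hash)→4080 …(+2); best=980 via (D,hash)
  {ABC}: card=40; try (B,nl_idx)→400, (B,merge)→2570, (C,hash)→3450, (B,hash)→4220, (B,nl)→5200, (C,merge)→7870 …(+1); best=400 via (B,nl_idx)
  {ABD}: card=2000; try (D,hash)→3730, (A,hash)→5980, (D,nl_idx)→7750, (D,merge)→8030, (A,nl_idx)→10980, (A,merge)→14230 …(+2); best=3730 via (D,hash)
  {ABCD}: card=160; try (D,nl_idx)→800, (D,hash)→920, (D,merge)→960, (D,nl)→2000, (C,hash)→5930, (C,merge)→27850 …(+1); best=800 via (D,nl_idx)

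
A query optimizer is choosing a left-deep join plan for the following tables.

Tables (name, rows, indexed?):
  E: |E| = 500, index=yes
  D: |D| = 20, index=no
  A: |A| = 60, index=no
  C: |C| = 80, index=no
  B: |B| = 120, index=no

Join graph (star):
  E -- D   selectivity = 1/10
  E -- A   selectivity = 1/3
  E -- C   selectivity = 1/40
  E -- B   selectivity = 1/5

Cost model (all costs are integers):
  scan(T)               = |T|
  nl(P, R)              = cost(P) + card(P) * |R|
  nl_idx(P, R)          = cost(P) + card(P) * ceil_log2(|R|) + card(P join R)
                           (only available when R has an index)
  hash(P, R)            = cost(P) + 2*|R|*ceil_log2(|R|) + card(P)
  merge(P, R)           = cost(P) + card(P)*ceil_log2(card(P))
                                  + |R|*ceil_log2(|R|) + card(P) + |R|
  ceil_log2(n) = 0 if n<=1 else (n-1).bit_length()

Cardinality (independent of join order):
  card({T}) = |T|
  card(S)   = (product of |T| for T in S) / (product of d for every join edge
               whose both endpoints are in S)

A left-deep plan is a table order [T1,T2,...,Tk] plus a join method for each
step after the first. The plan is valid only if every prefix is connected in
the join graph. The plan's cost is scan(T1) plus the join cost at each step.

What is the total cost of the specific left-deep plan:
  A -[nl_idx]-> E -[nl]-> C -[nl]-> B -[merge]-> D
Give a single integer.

12810720

step 1: scan A: cost=60, card=60
step 2: join E via nl_idx
    card(P join E) = 60*500/(3) = 10000
    cost = 60 + 60*9 + 10000 = 10600
step 3: join C via nl
    card(P join C) = 10000*80/(40) = 20000
    cost = 10600 + 10000*80 = 810600
step 4: join B via nl
    card(P join B) = 20000*120/(5) = 480000
    cost = 810600 + 20000*120 = 3210600
step 5: join D via merge
    card(P join D) = 480000*20/(10) = 960000
    cost = 3210600 + 480000*19 + 20*5 + 480000 + 20 = 12810720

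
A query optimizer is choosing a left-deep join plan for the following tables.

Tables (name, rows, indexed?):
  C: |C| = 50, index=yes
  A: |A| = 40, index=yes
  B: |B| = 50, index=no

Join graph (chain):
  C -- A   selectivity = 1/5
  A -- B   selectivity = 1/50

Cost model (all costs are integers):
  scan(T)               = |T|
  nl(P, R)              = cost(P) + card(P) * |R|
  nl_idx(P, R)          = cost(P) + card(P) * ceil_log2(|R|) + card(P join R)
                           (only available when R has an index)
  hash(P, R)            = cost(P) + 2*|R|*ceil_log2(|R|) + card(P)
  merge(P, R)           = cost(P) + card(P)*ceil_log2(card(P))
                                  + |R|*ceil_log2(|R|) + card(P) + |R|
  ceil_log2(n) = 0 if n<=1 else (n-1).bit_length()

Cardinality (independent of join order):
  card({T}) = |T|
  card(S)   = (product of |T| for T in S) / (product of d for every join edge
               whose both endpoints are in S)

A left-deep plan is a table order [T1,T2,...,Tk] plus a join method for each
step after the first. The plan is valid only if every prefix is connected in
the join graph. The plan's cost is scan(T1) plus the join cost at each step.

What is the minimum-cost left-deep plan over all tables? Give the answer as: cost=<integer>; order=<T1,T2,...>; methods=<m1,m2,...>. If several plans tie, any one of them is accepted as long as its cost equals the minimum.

Selinger DP (subsets sized 1..n):
  {C}: scan cost=50, card=50
  {A}: scan cost=40, card=40
  {B}: scan cost=50, card=50
  {AC}: card=400; try (A,hash)→580, (C,merge)→670, (C,hash)→680, (C,nl_idx)→680, (A,merge)→680, (A,nl_idx)→750 …(+2); best=580 via (A,hash)
  {AB}: card=40; try (A,nl_idx)→390, (A,hash)→580, (B,merge)→670, (B,hash)→680, (A,merge)→680, (B,nl)→2040 …(+1); best=390 via (A,nl_idx)
  {ABC}: card=400; try (C,merge)→1020, (C,hash)→1030, (C,nl_idx)→1030, (B,hash)→1580, (C,nl)→2390, (B,merge)→4930 …(+1); best=1020 via (C,merge)

cost=1020; order=B,A,C; methods=nl_idx,merge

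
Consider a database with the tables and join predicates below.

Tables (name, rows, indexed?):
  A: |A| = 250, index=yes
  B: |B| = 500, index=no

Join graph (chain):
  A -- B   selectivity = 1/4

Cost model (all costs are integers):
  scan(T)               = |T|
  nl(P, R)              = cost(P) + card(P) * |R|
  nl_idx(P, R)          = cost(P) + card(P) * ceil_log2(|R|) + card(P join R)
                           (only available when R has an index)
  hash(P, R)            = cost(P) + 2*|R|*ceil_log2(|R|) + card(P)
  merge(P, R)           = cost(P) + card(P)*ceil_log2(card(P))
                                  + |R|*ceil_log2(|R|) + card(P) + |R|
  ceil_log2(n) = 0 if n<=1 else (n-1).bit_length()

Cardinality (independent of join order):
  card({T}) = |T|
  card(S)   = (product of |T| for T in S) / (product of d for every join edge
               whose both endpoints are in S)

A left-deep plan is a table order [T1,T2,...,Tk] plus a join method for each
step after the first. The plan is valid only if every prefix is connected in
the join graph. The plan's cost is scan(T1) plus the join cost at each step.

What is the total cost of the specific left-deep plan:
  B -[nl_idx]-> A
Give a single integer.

step 1: scan B: cost=500, card=500
step 2: join A via nl_idx
    card(P join A) = 500*250/(4) = 31250
    cost = 500 + 500*8 + 31250 = 35750

35750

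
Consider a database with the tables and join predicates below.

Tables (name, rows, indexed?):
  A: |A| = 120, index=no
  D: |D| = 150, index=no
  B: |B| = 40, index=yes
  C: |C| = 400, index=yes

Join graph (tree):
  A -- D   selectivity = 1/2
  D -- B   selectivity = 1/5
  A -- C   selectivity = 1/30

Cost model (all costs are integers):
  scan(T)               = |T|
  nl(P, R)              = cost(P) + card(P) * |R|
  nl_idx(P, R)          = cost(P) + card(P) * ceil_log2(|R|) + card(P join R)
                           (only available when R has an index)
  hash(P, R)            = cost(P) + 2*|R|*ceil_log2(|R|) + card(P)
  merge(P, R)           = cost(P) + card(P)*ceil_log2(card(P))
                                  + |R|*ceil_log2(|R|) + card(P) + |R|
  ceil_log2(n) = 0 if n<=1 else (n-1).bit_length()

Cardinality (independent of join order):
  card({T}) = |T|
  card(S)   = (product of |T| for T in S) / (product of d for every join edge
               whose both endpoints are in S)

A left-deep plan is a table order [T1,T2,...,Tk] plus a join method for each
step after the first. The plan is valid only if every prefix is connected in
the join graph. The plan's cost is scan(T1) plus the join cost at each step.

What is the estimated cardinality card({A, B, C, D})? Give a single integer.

Tables in S: A(120), B(40), C(400), D(150)
Edges inside S: A-D(d=2), D-B(d=5), A-C(d=30)
numerator = 120 * 40 * 400 * 150 = 288000000
denominator = 2 * 5 * 30 = 300
card(S) = 288000000 / 300 = 960000

960000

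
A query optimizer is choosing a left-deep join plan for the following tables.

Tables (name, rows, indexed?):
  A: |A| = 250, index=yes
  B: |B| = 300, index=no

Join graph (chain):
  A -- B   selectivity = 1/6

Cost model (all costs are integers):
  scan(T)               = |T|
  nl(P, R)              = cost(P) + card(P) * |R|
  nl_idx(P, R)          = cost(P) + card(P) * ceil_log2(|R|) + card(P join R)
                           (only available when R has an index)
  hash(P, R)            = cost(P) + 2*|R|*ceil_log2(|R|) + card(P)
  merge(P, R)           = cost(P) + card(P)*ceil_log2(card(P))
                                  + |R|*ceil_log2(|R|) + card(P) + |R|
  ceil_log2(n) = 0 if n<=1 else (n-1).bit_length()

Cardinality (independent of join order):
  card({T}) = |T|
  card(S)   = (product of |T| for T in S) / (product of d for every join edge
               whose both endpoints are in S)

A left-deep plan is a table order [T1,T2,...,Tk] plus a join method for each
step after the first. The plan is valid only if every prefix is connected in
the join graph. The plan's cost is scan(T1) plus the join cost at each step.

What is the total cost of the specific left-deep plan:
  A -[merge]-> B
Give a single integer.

step 1: scan A: cost=250, card=250
step 2: join B via merge
    card(P join B) = 250*300/(6) = 12500
    cost = 250 + 250*8 + 300*9 + 250 + 300 = 5500

5500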